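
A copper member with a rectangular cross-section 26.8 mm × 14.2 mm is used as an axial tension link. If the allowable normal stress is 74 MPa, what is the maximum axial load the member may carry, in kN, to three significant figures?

A = 380.6 mm².
P_max = σ_allow · A = 74 · 380.6 = 28160 N = 28.16 kN.

28.2 kN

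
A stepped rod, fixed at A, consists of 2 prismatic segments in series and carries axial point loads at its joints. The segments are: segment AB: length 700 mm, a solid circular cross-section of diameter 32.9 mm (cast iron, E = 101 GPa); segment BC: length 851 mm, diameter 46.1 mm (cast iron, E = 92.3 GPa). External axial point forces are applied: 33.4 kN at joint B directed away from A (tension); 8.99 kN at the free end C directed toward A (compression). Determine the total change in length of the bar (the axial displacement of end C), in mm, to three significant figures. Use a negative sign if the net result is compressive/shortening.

0.149 mm

Internal axial forces (sectioning from the free end, tension +): N_BC = -8.99 kN, N_AB = 24.41 kN.
A_AB = 850.1 mm².
A_BC = 1669 mm².
δ_AB = 24410·700/(850.1·101000) = 0.199 mm
δ_BC = -8990·851/(1669·92300) = -0.04966 mm
δ = Σδ_i = 0.1493 mm.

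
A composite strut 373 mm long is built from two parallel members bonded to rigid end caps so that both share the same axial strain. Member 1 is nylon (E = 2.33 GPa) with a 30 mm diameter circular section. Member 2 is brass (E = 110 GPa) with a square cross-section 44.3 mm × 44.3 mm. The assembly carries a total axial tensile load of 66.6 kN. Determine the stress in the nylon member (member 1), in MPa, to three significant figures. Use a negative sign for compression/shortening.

0.713 MPa

A_1 = 706.9 mm².
A_2 = 1962 mm².
Equal strain + equilibrium ⇒ each member carries load in proportion to AE: A₁E₁ = 1647000 N, A₂E₂ = 215900000 N, ΣAE = 217500000 N.
σ₁ = P·E₁/ΣAE = 66600·2330/217500000 = 0.7134 MPa.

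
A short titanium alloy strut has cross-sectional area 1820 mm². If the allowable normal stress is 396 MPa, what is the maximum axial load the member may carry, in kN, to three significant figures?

721 kN

P_max = σ_allow · A = 396 · 1820 = 720700 N = 720.7 kN.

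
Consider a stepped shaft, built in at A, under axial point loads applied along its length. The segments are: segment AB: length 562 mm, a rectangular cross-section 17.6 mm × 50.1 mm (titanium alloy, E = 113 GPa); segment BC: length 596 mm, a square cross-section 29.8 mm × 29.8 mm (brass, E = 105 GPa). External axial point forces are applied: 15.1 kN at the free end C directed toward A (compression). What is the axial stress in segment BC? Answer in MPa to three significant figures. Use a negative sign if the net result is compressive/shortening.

Internal axial forces (sectioning from the free end, tension +): N_BC = -15.1 kN, N_AB = -15.1 kN.
A_BC = 888 mm².
σ_BC = N_BC/A_BC = -15100/888 = -17 MPa.

-17.0 MPa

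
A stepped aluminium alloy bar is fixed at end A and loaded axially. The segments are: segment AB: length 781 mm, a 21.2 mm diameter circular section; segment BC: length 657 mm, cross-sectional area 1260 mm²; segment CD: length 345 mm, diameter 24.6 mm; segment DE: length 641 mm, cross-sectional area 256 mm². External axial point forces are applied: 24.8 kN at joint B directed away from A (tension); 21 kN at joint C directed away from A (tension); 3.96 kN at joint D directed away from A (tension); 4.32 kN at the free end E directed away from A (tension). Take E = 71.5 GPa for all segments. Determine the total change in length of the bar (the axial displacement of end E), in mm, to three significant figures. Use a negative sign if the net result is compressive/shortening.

2.12 mm

Internal axial forces (sectioning from the free end, tension +): N_DE = 4.32 kN, N_CD = 8.28 kN, N_BC = 29.28 kN, N_AB = 54.08 kN.
A_AB = 353 mm².
A_CD = 475.3 mm².
δ_AB = 54080·781/(353·71500) = 1.673 mm
δ_BC = 29280·657/(1260·71500) = 0.2135 mm
δ_CD = 8280·345/(475.3·71500) = 0.08406 mm
δ_DE = 4320·641/(256·71500) = 0.1513 mm
δ = Σδ_i = 2.122 mm.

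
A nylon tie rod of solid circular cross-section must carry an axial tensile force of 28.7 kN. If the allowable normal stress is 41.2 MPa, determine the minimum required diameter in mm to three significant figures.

Required area A ≥ P/σ_allow = 28700/41.2 = 696.6 mm².
For a solid circular section, d ≥ √(4A/π) = 29.78 mm.

29.8 mm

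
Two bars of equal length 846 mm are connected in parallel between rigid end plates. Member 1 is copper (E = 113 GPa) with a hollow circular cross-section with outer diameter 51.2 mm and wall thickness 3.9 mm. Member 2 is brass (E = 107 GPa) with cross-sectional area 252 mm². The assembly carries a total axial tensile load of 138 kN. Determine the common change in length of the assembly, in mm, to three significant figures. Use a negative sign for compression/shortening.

A_1 = 579.5 mm².
Equal strain + equilibrium ⇒ each member carries load in proportion to AE: A₁E₁ = 65490000 N, A₂E₂ = 26960000 N, ΣAE = 92450000 N.
δ = PL/ΣAE = 138000·846/92450000 = 1.263 mm.

1.26 mm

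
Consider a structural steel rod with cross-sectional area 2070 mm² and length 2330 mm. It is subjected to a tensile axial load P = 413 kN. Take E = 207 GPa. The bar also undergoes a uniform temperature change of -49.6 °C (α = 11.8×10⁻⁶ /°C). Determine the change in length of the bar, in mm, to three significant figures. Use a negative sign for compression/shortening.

0.882 mm

δ_mech = NL/(AE) = 413000·2330/(2070·207000) = 2.246 mm.
δ_thermal = αLΔT = 11.8e-6·2330·-49.6 = -1.364 mm.
δ = δ_mech + δ_thermal = 0.8821 mm.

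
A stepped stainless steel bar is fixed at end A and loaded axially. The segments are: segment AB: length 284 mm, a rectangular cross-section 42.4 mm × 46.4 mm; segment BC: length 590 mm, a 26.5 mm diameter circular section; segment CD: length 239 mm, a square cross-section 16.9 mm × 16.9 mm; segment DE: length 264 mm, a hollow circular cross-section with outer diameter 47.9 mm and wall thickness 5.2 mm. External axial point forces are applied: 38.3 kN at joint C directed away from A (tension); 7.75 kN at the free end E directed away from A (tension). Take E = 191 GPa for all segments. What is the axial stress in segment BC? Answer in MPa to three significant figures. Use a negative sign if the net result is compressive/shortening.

Internal axial forces (sectioning from the free end, tension +): N_DE = 7.75 kN, N_CD = 7.75 kN, N_BC = 46.05 kN, N_AB = 46.05 kN.
A_BC = 551.5 mm².
σ_BC = N_BC/A_BC = 46050/551.5 = 83.49 MPa.

83.5 MPa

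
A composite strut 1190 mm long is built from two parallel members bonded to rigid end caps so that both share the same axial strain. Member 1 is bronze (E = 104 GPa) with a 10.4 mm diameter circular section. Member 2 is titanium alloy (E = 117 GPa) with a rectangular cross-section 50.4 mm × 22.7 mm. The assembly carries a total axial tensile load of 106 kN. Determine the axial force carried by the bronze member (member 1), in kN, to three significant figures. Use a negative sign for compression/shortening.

A_1 = 84.95 mm².
A_2 = 1144 mm².
Equal strain + equilibrium ⇒ each member carries load in proportion to AE: A₁E₁ = 8835000 N, A₂E₂ = 133900000 N, ΣAE = 142700000 N.
F₁ = P·A₁E₁/ΣAE = 106000·8835000/142700000 = 6563 N.

6.56 kN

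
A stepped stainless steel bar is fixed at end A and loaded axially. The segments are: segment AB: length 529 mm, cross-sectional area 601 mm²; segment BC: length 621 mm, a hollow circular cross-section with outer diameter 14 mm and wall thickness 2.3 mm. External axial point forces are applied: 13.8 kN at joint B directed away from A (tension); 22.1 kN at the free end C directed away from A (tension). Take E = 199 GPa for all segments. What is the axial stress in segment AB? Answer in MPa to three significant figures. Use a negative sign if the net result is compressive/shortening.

59.7 MPa

Internal axial forces (sectioning from the free end, tension +): N_BC = 22.1 kN, N_AB = 35.9 kN.
σ_AB = N_AB/A_AB = 35900/601 = 59.73 MPa.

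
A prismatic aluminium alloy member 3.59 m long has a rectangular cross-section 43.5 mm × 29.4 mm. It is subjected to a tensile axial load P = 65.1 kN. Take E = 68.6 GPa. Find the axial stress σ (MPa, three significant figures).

A = 1279 mm².
σ = N/A = 65100/1279 = 50.9 MPa.

50.9 MPa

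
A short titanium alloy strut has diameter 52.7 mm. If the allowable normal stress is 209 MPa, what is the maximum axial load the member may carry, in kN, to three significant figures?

A = 2181 mm².
P_max = σ_allow · A = 209 · 2181 = 455900 N = 455.9 kN.

456 kN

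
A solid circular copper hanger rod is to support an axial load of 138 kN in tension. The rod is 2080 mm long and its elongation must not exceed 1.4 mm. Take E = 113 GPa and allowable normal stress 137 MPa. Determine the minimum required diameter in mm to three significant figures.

48.1 mm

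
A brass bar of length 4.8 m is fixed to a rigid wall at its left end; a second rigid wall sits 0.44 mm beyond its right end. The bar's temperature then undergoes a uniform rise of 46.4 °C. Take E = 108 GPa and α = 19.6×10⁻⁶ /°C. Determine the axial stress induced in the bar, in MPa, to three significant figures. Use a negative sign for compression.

Free thermal expansion αLΔT = 19.6e-6 · 4800 · 46.4 = 4.365 mm.
The walls engage after the gap closes; constrained expansion = 4.365 − 0.44 = 3.925 mm.
The walls impose strain ε = −(3.925)/4800 = -8.1777e-04; σ = Eε = 108000 · -8.1777e-04 = -88.32 MPa.

-88.3 MPa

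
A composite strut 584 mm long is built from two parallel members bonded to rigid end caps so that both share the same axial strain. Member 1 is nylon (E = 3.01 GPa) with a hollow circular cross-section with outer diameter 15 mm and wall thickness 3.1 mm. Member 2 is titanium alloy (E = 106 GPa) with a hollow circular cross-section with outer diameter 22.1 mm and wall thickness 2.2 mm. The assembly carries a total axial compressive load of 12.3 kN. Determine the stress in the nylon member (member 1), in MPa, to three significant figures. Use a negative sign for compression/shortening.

-2.48 MPa

A_1 = 115.9 mm².
A_2 = 137.5 mm².
Equal strain + equilibrium ⇒ each member carries load in proportion to AE: A₁E₁ = 348800 N, A₂E₂ = 14580000 N, ΣAE = 14930000 N.
σ₁ = P·E₁/ΣAE = -12300·3010/14930000 = -2.48 MPa.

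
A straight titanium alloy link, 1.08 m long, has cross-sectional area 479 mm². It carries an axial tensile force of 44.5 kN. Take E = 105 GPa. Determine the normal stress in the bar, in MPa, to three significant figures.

92.9 MPa

σ = N/A = 44500/479 = 92.9 MPa.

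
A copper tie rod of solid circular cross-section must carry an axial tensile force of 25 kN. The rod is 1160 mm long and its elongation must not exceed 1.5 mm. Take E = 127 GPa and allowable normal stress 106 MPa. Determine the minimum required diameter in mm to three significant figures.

17.3 mm

Required area A ≥ P/σ_allow = 25000/106 = 235.8 mm².
For a solid circular section, d ≥ √(4A/π) = 17.33 mm.
Elongation limit: A ≥ PL/(Eδ_allow) = 25000·1160/(127000·1.5) = 152.2 mm² ⇒ d ≥ 13.92 mm.
The stress limit governs.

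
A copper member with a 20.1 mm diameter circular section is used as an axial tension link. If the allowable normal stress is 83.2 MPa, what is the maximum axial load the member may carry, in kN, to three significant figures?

A = 317.3 mm².
P_max = σ_allow · A = 83.2 · 317.3 = 26400 N = 26.4 kN.

26.4 kN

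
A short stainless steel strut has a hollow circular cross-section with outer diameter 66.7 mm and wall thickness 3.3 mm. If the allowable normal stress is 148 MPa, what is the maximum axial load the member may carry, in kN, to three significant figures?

A = 657.3 mm².
P_max = σ_allow · A = 148 · 657.3 = 97280 N = 97.28 kN.

97.3 kN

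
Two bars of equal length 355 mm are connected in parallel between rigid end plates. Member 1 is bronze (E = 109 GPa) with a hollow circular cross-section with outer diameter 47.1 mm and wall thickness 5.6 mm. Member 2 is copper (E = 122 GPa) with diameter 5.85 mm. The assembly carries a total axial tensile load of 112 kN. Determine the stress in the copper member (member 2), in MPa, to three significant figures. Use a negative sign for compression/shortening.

165 MPa

A_1 = 730.1 mm².
A_2 = 26.88 mm².
Equal strain + equilibrium ⇒ each member carries load in proportion to AE: A₁E₁ = 79580000 N, A₂E₂ = 3279000 N, ΣAE = 82860000 N.
σ₂ = P·E₂/ΣAE = 112000·122000/82860000 = 164.9 MPa.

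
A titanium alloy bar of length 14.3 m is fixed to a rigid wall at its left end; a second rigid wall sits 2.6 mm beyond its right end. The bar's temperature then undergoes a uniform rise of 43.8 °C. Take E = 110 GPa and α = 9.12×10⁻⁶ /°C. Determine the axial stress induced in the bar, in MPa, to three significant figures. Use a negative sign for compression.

-23.9 MPa

Free thermal expansion αLΔT = 9.12e-6 · 14300 · 43.8 = 5.712 mm.
The walls engage after the gap closes; constrained expansion = 5.712 − 2.6 = 3.112 mm.
The walls impose strain ε = −(3.112)/14300 = -2.1764e-04; σ = Eε = 110000 · -2.1764e-04 = -23.94 MPa.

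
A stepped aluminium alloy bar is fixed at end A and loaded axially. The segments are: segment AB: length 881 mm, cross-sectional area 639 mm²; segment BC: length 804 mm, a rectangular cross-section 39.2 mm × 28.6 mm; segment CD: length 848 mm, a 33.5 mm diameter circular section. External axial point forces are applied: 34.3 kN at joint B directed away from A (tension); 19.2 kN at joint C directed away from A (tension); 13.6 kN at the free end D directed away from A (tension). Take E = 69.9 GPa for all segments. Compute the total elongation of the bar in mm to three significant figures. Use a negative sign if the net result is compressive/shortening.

1.85 mm

Internal axial forces (sectioning from the free end, tension +): N_CD = 13.6 kN, N_BC = 32.8 kN, N_AB = 67.1 kN.
A_BC = 1121 mm².
A_CD = 881.4 mm².
δ_AB = 67100·881/(639·69900) = 1.323 mm
δ_BC = 32800·804/(1121·69900) = 0.3365 mm
δ_CD = 13600·848/(881.4·69900) = 0.1872 mm
δ = Σδ_i = 1.847 mm.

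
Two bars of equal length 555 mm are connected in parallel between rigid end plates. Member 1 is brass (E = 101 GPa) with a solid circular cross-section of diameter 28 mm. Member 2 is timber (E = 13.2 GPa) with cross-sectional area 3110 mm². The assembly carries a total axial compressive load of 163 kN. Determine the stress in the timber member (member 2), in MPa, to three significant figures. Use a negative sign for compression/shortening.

-20.8 MPa

A_1 = 615.8 mm².
Equal strain + equilibrium ⇒ each member carries load in proportion to AE: A₁E₁ = 62190000 N, A₂E₂ = 41050000 N, ΣAE = 103200000 N.
σ₂ = P·E₂/ΣAE = -163000·13200/103200000 = -20.84 MPa.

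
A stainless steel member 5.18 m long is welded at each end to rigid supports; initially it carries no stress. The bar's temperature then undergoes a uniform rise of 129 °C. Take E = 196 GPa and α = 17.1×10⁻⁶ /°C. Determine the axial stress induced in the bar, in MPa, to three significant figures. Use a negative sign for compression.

Free thermal expansion αLΔT = 17.1e-6 · 5180 · 129 = 11.43 mm.
The walls impose strain ε = −(11.43)/5180 = -2.2059e-03; σ = Eε = 196000 · -2.2059e-03 = -432.4 MPa.

-432 MPa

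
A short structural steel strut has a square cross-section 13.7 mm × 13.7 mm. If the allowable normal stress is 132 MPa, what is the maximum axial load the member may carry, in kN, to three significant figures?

24.8 kN

A = 187.7 mm².
P_max = σ_allow · A = 132 · 187.7 = 24780 N = 24.78 kN.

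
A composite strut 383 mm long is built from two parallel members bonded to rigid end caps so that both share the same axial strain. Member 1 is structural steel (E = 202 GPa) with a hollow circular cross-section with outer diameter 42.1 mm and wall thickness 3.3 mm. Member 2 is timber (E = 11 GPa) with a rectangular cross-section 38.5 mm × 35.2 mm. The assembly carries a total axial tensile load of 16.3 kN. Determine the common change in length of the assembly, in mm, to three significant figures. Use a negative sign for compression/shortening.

0.0649 mm

A_1 = 402.2 mm².
A_2 = 1355 mm².
Equal strain + equilibrium ⇒ each member carries load in proportion to AE: A₁E₁ = 81250000 N, A₂E₂ = 14910000 N, ΣAE = 96160000 N.
δ = PL/ΣAE = 16300·383/96160000 = 0.06492 mm.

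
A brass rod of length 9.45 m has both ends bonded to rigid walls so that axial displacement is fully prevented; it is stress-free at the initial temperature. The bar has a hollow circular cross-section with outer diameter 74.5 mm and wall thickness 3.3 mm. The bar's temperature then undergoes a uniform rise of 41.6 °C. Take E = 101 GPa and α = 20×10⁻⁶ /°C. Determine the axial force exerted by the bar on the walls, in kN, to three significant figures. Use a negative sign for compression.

-62.0 kN

Free thermal expansion αLΔT = 20e-6 · 9450 · 41.6 = 7.862 mm.
The walls impose strain ε = −(7.862)/9450 = -8.3200e-04; σ = Eε = 101000 · -8.3200e-04 = -84.03 MPa.
Wall reaction R = σ·A = -84.03·738.1 = -62030 N = -62.03 kN.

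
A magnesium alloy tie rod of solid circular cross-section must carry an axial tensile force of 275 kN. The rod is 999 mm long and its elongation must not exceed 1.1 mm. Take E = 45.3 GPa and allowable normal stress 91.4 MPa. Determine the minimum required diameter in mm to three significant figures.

83.8 mm

Required area A ≥ P/σ_allow = 275000/91.4 = 3009 mm².
For a solid circular section, d ≥ √(4A/π) = 61.89 mm.
Elongation limit: A ≥ PL/(Eδ_allow) = 275000·999/(45300·1.1) = 5513 mm² ⇒ d ≥ 83.78 mm.
The elongation limit governs.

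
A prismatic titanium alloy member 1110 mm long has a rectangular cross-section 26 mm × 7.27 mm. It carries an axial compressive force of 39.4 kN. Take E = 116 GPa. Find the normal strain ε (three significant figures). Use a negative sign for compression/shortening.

A = 189 mm².
σ = N/A = -208.4 MPa; ε = σ/E = -208.4/116000 = -1.797e-03.

-0.00180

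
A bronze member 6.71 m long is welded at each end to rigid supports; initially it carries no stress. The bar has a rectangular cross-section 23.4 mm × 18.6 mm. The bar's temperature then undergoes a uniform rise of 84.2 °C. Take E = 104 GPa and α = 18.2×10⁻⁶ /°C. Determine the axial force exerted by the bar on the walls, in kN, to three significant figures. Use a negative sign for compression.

Free thermal expansion αLΔT = 18.2e-6 · 6710 · 84.2 = 10.28 mm.
The walls impose strain ε = −(10.28)/6710 = -1.5324e-03; σ = Eε = 104000 · -1.5324e-03 = -159.4 MPa.
Wall reaction R = σ·A = -159.4·435.2 = -69370 N = -69.37 kN.

-69.4 kN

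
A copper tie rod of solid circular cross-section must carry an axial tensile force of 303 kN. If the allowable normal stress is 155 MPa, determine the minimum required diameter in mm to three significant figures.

Required area A ≥ P/σ_allow = 303000/155 = 1955 mm².
For a solid circular section, d ≥ √(4A/π) = 49.89 mm.

49.9 mm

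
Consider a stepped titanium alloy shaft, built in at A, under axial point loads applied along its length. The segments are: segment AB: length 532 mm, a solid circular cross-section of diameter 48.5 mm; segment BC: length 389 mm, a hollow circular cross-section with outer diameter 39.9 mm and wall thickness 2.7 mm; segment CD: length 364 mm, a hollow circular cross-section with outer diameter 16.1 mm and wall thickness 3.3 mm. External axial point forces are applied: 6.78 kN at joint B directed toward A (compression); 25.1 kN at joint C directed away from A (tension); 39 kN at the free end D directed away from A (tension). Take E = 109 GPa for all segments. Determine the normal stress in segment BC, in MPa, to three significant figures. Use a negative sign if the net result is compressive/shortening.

203 MPa

Internal axial forces (sectioning from the free end, tension +): N_CD = 39 kN, N_BC = 64.1 kN, N_AB = 57.32 kN.
A_BC = 315.5 mm².
σ_BC = N_BC/A_BC = 64100/315.5 = 203.1 MPa.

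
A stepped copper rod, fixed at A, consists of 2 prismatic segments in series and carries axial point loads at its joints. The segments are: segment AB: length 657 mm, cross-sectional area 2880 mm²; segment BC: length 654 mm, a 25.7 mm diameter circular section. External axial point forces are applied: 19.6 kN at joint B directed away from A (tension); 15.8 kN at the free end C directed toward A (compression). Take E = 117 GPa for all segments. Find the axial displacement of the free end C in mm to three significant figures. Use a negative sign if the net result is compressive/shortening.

-0.163 mm

Internal axial forces (sectioning from the free end, tension +): N_BC = -15.8 kN, N_AB = 3.8 kN.
A_BC = 518.7 mm².
δ_AB = 3800·657/(2880·117000) = 0.007409 mm
δ_BC = -15800·654/(518.7·117000) = -0.1703 mm
δ = Σδ_i = -0.1628 mm.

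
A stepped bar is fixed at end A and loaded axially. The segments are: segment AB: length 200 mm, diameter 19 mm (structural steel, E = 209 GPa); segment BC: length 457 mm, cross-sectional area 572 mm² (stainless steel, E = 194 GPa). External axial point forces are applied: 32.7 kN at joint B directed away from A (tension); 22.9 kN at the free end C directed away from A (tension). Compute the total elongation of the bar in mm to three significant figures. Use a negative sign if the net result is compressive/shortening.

0.282 mm

Internal axial forces (sectioning from the free end, tension +): N_BC = 22.9 kN, N_AB = 55.6 kN.
A_AB = 283.5 mm².
δ_AB = 55600·200/(283.5·209000) = 0.1877 mm
δ_BC = 22900·457/(572·194000) = 0.09431 mm
δ = Σδ_i = 0.282 mm.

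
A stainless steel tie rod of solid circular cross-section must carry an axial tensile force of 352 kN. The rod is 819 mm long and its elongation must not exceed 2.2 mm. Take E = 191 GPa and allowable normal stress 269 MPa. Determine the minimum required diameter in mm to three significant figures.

Required area A ≥ P/σ_allow = 352000/269 = 1309 mm².
For a solid circular section, d ≥ √(4A/π) = 40.82 mm.
Elongation limit: A ≥ PL/(Eδ_allow) = 352000·819/(191000·2.2) = 686.1 mm² ⇒ d ≥ 29.56 mm.
The stress limit governs.

40.8 mm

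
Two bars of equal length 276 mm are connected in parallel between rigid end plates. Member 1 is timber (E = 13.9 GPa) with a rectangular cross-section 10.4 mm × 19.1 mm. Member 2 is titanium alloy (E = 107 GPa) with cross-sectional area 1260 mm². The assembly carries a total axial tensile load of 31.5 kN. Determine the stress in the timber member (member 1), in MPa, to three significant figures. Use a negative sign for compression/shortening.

3.18 MPa

A_1 = 198.6 mm².
Equal strain + equilibrium ⇒ each member carries load in proportion to AE: A₁E₁ = 2761000 N, A₂E₂ = 134800000 N, ΣAE = 137600000 N.
σ₁ = P·E₁/ΣAE = 31500·13900/137600000 = 3.182 MPa.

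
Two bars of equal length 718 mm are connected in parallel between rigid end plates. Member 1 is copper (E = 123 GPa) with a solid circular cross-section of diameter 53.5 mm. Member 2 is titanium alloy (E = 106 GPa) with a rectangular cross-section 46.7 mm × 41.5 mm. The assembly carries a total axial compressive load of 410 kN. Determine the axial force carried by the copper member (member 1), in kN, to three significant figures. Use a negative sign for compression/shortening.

A_1 = 2248 mm².
A_2 = 1938 mm².
Equal strain + equilibrium ⇒ each member carries load in proportion to AE: A₁E₁ = 276500000 N, A₂E₂ = 205400000 N, ΣAE = 481900000 N.
F₁ = P·A₁E₁/ΣAE = -410000·276500000/481900000 = -235200 N.

-235 kN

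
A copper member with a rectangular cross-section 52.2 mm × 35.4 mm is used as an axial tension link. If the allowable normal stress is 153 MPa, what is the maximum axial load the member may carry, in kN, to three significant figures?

283 kN

A = 1848 mm².
P_max = σ_allow · A = 153 · 1848 = 282700 N = 282.7 kN.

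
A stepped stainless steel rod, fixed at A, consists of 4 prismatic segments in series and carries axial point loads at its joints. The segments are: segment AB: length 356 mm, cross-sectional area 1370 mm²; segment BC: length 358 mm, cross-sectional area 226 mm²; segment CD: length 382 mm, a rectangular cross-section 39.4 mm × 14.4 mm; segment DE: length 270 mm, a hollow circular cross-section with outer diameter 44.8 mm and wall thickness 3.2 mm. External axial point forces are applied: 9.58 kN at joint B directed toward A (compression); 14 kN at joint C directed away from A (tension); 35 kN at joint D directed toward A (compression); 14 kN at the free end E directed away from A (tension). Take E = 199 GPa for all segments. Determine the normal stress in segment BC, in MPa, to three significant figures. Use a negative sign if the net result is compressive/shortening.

-31.0 MPa

Internal axial forces (sectioning from the free end, tension +): N_DE = 14 kN, N_CD = -21 kN, N_BC = -7 kN, N_AB = -16.58 kN.
σ_BC = N_BC/A_BC = -7000/226 = -30.97 MPa.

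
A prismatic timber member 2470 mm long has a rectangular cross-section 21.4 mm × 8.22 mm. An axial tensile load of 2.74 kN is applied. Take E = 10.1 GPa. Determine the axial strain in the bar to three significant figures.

A = 175.9 mm².
σ = N/A = 15.58 MPa; ε = σ/E = 15.58/10100 = 1.542e-03.

0.00154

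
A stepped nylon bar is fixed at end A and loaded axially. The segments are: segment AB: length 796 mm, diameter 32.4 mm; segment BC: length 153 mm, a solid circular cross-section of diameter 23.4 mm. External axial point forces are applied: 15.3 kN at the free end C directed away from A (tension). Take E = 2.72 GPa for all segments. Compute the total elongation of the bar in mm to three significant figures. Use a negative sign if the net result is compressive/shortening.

7.43 mm

Internal axial forces (sectioning from the free end, tension +): N_BC = 15.3 kN, N_AB = 15.3 kN.
A_AB = 824.5 mm².
A_BC = 430.1 mm².
δ_AB = 15300·796/(824.5·2720) = 5.431 mm
δ_BC = 15300·153/(430.1·2720) = 2.001 mm
δ = Σδ_i = 7.432 mm.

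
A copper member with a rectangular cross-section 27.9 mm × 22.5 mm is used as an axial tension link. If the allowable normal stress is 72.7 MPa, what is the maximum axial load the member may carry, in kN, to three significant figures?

45.6 kN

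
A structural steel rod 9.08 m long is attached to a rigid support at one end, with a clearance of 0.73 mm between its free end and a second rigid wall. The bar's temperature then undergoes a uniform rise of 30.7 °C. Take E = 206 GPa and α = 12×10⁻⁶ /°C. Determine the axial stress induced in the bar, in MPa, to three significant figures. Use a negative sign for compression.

Free thermal expansion αLΔT = 12e-6 · 9080 · 30.7 = 3.345 mm.
The walls engage after the gap closes; constrained expansion = 3.345 − 0.73 = 2.615 mm.
The walls impose strain ε = −(2.615)/9080 = -2.8800e-04; σ = Eε = 206000 · -2.8800e-04 = -59.33 MPa.

-59.3 MPa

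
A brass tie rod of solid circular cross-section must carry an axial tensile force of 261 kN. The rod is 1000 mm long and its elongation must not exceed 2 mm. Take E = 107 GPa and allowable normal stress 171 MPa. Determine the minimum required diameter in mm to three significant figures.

Required area A ≥ P/σ_allow = 261000/171 = 1526 mm².
For a solid circular section, d ≥ √(4A/π) = 44.08 mm.
Elongation limit: A ≥ PL/(Eδ_allow) = 261000·1000/(107000·2) = 1220 mm² ⇒ d ≥ 39.41 mm.
The stress limit governs.

44.1 mm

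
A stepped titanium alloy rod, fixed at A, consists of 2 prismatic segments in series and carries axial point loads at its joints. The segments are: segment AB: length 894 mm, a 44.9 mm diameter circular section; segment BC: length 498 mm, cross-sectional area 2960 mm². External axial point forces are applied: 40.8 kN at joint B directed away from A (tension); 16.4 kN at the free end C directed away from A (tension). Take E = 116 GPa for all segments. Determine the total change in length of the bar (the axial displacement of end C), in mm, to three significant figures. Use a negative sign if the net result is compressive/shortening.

Internal axial forces (sectioning from the free end, tension +): N_BC = 16.4 kN, N_AB = 57.2 kN.
A_AB = 1583 mm².
δ_AB = 57200·894/(1583·116000) = 0.2784 mm
δ_BC = 16400·498/(2960·116000) = 0.02379 mm
δ = Σδ_i = 0.3022 mm.

0.302 mm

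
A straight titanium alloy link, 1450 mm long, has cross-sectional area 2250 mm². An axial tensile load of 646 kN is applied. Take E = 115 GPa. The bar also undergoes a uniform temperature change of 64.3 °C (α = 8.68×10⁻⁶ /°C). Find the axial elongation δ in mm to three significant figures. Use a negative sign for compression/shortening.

δ_mech = NL/(AE) = 646000·1450/(2250·115000) = 3.62 mm.
δ_thermal = αLΔT = 8.68e-6·1450·64.3 = 0.8093 mm.
δ = δ_mech + δ_thermal = 4.429 mm.

4.43 mm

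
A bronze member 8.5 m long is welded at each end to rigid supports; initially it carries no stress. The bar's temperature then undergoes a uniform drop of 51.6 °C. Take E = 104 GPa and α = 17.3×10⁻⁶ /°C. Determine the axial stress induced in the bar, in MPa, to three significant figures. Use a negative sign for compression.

92.8 MPa

Free thermal expansion αLΔT = 17.3e-6 · 8500 · -51.6 = -7.588 mm.
The walls impose strain ε = −(-7.588)/8500 = 8.9268e-04; σ = Eε = 104000 · 8.9268e-04 = 92.84 MPa.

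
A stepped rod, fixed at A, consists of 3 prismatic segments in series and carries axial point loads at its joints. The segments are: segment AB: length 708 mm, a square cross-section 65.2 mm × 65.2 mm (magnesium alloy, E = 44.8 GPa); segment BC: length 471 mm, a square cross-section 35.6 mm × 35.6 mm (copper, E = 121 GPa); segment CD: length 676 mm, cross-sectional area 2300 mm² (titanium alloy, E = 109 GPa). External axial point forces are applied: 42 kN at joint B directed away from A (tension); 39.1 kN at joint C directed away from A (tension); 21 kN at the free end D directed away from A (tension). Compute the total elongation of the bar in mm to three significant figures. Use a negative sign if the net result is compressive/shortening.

Internal axial forces (sectioning from the free end, tension +): N_CD = 21 kN, N_BC = 60.1 kN, N_AB = 102.1 kN.
A_AB = 4251 mm².
A_BC = 1267 mm².
δ_AB = 102100·708/(4251·44800) = 0.3796 mm
δ_BC = 60100·471/(1267·121000) = 0.1846 mm
δ_CD = 21000·676/(2300·109000) = 0.05663 mm
δ = Σδ_i = 0.6208 mm.

0.621 mm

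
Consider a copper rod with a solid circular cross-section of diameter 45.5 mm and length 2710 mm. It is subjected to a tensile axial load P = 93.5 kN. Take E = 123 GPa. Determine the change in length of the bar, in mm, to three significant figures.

1.27 mm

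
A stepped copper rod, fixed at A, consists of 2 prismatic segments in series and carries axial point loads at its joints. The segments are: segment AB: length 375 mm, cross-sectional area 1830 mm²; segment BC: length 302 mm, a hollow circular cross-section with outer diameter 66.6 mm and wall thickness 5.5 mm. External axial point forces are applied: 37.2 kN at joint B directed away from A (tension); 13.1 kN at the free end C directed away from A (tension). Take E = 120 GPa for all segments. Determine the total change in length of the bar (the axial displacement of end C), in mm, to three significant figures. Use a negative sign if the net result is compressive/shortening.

Internal axial forces (sectioning from the free end, tension +): N_BC = 13.1 kN, N_AB = 50.3 kN.
A_BC = 1056 mm².
δ_AB = 50300·375/(1830·120000) = 0.08589 mm
δ_BC = 13100·302/(1056·120000) = 0.03123 mm
δ = Σδ_i = 0.1171 mm.

0.117 mm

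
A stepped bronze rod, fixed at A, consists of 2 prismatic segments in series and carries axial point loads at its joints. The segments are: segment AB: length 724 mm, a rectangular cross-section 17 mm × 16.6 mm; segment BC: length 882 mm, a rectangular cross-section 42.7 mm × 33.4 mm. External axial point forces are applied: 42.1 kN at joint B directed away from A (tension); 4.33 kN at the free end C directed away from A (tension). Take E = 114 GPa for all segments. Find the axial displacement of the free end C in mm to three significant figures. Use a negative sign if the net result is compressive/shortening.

1.07 mm

Internal axial forces (sectioning from the free end, tension +): N_BC = 4.33 kN, N_AB = 46.43 kN.
A_AB = 282.2 mm².
A_BC = 1426 mm².
δ_AB = 46430·724/(282.2·114000) = 1.045 mm
δ_BC = 4330·882/(1426·114000) = 0.02349 mm
δ = Σδ_i = 1.068 mm.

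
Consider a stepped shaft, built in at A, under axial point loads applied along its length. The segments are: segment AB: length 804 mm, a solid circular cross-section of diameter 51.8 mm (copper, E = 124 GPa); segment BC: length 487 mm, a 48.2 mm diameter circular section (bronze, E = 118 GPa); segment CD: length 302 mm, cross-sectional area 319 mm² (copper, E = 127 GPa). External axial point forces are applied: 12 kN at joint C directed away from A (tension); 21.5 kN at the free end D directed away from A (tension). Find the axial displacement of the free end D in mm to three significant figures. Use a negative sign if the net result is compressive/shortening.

0.339 mm

Internal axial forces (sectioning from the free end, tension +): N_CD = 21.5 kN, N_BC = 33.5 kN, N_AB = 33.5 kN.
A_AB = 2107 mm².
A_BC = 1825 mm².
δ_AB = 33500·804/(2107·124000) = 0.1031 mm
δ_BC = 33500·487/(1825·118000) = 0.07577 mm
δ_CD = 21500·302/(319·127000) = 0.1603 mm
δ = Σδ_i = 0.3391 mm.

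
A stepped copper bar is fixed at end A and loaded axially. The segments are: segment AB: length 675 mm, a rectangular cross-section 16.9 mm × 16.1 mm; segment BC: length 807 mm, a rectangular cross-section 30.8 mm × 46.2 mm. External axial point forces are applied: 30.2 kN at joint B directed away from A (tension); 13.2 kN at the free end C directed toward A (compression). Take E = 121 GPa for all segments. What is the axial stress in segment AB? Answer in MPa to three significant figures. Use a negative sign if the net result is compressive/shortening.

62.5 MPa

Internal axial forces (sectioning from the free end, tension +): N_BC = -13.2 kN, N_AB = 17 kN.
A_AB = 272.1 mm².
σ_AB = N_AB/A_AB = 17000/272.1 = 62.48 MPa.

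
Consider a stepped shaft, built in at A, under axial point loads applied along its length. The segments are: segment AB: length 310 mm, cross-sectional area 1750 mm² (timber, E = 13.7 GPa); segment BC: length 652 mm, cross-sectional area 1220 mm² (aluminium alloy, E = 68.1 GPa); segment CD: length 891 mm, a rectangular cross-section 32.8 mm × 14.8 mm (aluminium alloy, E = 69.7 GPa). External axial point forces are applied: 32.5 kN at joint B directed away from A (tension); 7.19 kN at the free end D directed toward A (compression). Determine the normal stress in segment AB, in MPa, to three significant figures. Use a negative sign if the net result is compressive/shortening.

14.5 MPa

Internal axial forces (sectioning from the free end, tension +): N_CD = -7.19 kN, N_BC = -7.19 kN, N_AB = 25.31 kN.
σ_AB = N_AB/A_AB = 25310/1750 = 14.46 MPa.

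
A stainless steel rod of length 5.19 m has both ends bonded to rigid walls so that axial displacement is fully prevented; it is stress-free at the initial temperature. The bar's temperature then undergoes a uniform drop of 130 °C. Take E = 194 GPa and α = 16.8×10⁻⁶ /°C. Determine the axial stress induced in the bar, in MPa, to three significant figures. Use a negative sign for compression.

424 MPa

Free thermal expansion αLΔT = 16.8e-6 · 5190 · -130 = -11.33 mm.
The walls impose strain ε = −(-11.33)/5190 = 2.1840e-03; σ = Eε = 194000 · 2.1840e-03 = 423.7 MPa.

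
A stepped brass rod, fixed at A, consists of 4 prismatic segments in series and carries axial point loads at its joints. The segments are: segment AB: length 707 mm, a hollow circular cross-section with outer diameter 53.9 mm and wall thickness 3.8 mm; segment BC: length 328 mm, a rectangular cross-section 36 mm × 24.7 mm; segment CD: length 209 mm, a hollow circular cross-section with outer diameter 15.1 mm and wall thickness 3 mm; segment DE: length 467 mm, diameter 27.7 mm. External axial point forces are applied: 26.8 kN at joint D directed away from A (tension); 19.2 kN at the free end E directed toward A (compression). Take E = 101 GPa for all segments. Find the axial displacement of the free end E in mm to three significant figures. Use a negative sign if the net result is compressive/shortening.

Internal axial forces (sectioning from the free end, tension +): N_DE = -19.2 kN, N_CD = 7.6 kN, N_BC = 7.6 kN, N_AB = 7.6 kN.
A_AB = 598.1 mm².
A_BC = 889.2 mm².
A_CD = 114 mm².
A_DE = 602.6 mm².
δ_AB = 7600·707/(598.1·101000) = 0.08895 mm
δ_BC = 7600·328/(889.2·101000) = 0.02776 mm
δ_CD = 7600·209/(114·101000) = 0.1379 mm
δ_DE = -19200·467/(602.6·101000) = -0.1473 mm
δ = Σδ_i = 0.1073 mm.

0.107 mm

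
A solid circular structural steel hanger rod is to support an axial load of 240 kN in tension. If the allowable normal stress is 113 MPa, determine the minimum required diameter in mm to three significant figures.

52.0 mm

Required area A ≥ P/σ_allow = 240000/113 = 2124 mm².
For a solid circular section, d ≥ √(4A/π) = 52 mm.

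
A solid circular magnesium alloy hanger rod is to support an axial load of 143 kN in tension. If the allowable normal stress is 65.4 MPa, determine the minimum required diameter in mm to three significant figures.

52.8 mm

Required area A ≥ P/σ_allow = 143000/65.4 = 2187 mm².
For a solid circular section, d ≥ √(4A/π) = 52.76 mm.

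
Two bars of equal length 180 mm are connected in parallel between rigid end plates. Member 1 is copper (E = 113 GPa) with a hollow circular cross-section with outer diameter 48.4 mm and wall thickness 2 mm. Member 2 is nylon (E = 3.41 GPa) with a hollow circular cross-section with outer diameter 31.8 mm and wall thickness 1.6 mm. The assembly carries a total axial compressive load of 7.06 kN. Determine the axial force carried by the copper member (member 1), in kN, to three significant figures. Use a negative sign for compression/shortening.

-6.95 kN

A_1 = 291.5 mm².
A_2 = 151.8 mm².
Equal strain + equilibrium ⇒ each member carries load in proportion to AE: A₁E₁ = 32940000 N, A₂E₂ = 517600 N, ΣAE = 33460000 N.
F₁ = P·A₁E₁/ΣAE = -7060·32940000/33460000 = -6951 N.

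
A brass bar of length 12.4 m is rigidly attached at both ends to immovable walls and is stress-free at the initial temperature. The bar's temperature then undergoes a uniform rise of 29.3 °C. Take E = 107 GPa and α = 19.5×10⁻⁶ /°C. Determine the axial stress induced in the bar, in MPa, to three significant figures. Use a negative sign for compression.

Free thermal expansion αLΔT = 19.5e-6 · 12400 · 29.3 = 7.085 mm.
The walls impose strain ε = −(7.085)/12400 = -5.7135e-04; σ = Eε = 107000 · -5.7135e-04 = -61.13 MPa.

-61.1 MPa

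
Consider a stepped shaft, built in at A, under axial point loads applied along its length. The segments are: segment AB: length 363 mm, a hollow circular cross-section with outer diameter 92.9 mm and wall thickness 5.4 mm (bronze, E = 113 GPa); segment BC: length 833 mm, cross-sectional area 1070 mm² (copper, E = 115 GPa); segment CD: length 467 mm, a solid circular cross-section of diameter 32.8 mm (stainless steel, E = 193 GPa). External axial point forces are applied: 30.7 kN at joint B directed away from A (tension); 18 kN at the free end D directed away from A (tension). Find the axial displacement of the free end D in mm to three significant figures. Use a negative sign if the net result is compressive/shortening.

0.279 mm

Internal axial forces (sectioning from the free end, tension +): N_CD = 18 kN, N_BC = 18 kN, N_AB = 48.7 kN.
A_AB = 1484 mm².
A_CD = 845 mm².
δ_AB = 48700·363/(1484·113000) = 0.1054 mm
δ_BC = 18000·833/(1070·115000) = 0.1219 mm
δ_CD = 18000·467/(845·193000) = 0.05155 mm
δ = Σδ_i = 0.2788 mm.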